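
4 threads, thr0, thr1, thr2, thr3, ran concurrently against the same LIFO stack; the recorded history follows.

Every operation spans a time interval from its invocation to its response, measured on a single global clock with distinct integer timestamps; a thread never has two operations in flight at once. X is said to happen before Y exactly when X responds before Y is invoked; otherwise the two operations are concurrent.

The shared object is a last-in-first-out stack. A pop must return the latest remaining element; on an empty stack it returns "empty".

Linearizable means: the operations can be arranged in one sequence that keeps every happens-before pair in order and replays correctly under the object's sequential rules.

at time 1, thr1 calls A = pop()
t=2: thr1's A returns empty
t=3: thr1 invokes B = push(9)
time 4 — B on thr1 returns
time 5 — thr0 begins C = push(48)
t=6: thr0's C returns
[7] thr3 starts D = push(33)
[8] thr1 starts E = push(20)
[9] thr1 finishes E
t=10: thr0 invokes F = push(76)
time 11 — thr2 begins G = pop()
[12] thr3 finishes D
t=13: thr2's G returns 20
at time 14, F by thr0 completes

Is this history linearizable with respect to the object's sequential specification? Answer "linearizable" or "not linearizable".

linearizable

witness order: A, B, C, D, E, G, F
step 1: A pop() → empty — stack <>
step 2: B push(9) — stack <9>
step 3: C push(48) — stack <9,48>
step 4: D push(33) — stack <9,48,33>
step 5: E push(20) — stack <9,48,33,20>
step 6: G pop() → 20 — stack <9,48,33>
step 7: F push(76) — stack <9,48,33,76>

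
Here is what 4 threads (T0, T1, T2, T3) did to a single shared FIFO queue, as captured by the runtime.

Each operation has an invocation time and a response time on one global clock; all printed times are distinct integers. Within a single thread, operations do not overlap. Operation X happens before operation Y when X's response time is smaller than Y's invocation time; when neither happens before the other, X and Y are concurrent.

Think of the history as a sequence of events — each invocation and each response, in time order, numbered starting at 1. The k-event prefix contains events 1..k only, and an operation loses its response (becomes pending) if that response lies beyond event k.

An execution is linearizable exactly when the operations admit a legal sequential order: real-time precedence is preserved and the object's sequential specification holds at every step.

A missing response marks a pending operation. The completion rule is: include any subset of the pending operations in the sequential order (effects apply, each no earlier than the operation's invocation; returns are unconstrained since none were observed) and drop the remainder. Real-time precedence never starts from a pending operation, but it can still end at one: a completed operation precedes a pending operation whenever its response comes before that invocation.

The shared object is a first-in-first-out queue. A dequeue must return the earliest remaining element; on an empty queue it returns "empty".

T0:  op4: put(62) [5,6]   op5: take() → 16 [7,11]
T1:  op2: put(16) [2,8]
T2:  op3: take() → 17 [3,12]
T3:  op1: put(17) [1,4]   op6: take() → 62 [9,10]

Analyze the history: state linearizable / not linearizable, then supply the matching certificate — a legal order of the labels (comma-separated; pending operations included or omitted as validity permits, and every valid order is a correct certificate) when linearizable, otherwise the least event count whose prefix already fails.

linearizable — witness: op1, op2, op3, op4, op5, op6

step 1: op1 put(17) — queue <17>
step 2: op2 put(16) — queue <17,16>
step 3: op3 take() → 17 — queue <16>
step 4: op4 put(62) — queue <16,62>
step 5: op5 take() → 16 — queue <62>
step 6: op6 take() → 62 — queue <>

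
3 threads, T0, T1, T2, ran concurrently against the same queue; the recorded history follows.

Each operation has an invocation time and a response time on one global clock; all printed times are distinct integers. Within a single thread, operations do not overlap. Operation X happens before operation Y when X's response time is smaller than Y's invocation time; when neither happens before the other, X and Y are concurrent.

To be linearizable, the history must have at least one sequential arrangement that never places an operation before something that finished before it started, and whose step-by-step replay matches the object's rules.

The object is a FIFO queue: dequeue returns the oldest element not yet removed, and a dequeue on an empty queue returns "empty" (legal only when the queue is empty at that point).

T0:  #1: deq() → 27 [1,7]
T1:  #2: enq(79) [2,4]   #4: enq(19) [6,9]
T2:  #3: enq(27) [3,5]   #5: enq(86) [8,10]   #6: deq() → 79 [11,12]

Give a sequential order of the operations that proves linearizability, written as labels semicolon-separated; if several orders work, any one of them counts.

#3; #1; #2; #4; #5; #6

1. #3 enq(27), leaving queue <27>
2. #1 deq() → 27, leaving queue <>
3. #2 enq(79), leaving queue <79>
4. #4 enq(19), leaving queue <79,19>
5. #5 enq(86), leaving queue <79,19,86>
6. #6 deq() → 79, leaving queue <19,86>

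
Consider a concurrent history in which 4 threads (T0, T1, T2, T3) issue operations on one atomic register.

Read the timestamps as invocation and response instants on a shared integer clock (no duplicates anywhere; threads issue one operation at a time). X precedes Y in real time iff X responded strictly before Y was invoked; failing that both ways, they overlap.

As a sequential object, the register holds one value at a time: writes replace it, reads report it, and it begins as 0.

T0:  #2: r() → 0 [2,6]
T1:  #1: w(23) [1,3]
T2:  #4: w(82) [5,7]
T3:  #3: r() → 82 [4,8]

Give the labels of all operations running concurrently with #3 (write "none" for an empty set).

concurrent with #3 ([4,8]): every op whose interval crosses 4..8
#1 [1,3]: before
#2 [2,6]: concurrent
#4 [5,7]: concurrent

#2, #4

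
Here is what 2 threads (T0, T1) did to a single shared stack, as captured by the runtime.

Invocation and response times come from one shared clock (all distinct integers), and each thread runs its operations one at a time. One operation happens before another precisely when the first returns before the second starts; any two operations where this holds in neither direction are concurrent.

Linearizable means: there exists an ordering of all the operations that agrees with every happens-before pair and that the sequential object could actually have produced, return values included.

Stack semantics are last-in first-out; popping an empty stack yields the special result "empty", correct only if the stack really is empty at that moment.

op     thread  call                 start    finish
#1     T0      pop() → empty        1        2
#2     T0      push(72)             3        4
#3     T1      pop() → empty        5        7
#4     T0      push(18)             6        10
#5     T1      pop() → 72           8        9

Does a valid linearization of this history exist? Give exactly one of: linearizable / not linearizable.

cut after 6 events: linearizable; cut after 7 events (#3 responds, time 7): not linearizable
exhaustive check: the 3 completed stack ops admit one real-time order; illegal
no escape via the 1 pending operation (#4): every completion choice fails
sample order #1, #2, #3 (pending dropped) stalls at step 3 — #3 pop() → empty has no legal effect

not linearizable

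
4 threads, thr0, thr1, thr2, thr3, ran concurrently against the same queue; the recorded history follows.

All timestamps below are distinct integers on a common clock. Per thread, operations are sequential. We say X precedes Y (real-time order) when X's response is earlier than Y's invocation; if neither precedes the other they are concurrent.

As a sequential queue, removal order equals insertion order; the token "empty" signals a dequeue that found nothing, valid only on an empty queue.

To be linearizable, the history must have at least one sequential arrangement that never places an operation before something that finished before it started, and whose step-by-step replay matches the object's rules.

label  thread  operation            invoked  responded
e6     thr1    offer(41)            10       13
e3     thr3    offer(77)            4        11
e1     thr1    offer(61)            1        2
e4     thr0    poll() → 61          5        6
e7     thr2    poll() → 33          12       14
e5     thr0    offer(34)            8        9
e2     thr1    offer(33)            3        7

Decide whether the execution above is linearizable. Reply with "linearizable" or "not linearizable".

one valid linearization: e1, e2, e3, e4, e5, e6, e7
step 1: e1 offer(61) — queue <61>
step 2: e2 offer(33) — queue <61,33>
step 3: e3 offer(77) — queue <61,33,77>
step 4: e4 poll() → 61 — queue <33,77>
step 5: e5 offer(34) — queue <33,77,34>
step 6: e6 offer(41) — queue <33,77,34,41>
step 7: e7 poll() → 33 — queue <77,34,41>

linearizable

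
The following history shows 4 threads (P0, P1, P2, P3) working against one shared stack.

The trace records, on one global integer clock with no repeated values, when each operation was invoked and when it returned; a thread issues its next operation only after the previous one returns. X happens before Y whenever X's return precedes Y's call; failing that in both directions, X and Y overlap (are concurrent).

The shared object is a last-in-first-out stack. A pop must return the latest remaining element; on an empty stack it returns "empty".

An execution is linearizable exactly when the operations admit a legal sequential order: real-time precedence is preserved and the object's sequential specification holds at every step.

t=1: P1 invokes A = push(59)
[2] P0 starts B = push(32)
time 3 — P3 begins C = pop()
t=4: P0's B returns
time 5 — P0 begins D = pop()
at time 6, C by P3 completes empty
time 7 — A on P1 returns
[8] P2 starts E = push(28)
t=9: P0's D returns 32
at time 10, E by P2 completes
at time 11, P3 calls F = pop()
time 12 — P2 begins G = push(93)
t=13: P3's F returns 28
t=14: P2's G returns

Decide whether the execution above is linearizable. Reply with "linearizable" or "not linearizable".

linearizable

a witness: B, D, C, A, E, F, G
1. B push(32), leaving stack <32>
2. D pop() → 32, leaving stack <>
3. C pop() → empty, leaving stack <>
4. A push(59), leaving stack <59>
5. E push(28), leaving stack <59,28>
6. F pop() → 28, leaving stack <59>
7. G push(93), leaving stack <59,93>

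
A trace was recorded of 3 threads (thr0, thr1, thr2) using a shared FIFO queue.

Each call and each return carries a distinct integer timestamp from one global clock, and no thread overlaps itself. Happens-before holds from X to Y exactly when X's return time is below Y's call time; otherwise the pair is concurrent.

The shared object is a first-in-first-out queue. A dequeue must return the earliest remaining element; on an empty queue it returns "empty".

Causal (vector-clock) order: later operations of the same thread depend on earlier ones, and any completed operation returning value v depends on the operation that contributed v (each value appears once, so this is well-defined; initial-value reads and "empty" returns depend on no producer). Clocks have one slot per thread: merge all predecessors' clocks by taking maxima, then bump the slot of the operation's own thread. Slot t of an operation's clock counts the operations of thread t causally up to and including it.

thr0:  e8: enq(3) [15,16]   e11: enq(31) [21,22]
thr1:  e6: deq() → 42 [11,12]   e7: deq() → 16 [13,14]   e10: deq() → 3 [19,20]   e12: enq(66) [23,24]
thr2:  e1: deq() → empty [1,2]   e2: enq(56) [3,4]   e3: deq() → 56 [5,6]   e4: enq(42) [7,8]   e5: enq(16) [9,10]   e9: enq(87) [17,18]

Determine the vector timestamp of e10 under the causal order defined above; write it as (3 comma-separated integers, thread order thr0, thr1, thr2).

(1, 3, 5)

no predecessors for e1 (invoked 1): thr2 increments from zero → (0, 0, 1)
no predecessors for e8 (invoked 15): thr0 increments from zero → (1, 0, 0)
invoked at 3, e2 merges VC(e1)=(0, 0, 1) and bumps thr2's slot → (0, 0, 2)
invoked at 21, e11 merges VC(e8)=(1, 0, 0) and bumps thr0's slot → (2, 0, 0)
invoked at 5, e3 merges VC(e2)=(0, 0, 2) and bumps thr2's slot → (0, 0, 3)
invoked at 7, e4 merges VC(e3)=(0, 0, 3) and bumps thr2's slot → (0, 0, 4)
invoked at 9, e5 merges VC(e4)=(0, 0, 4) and bumps thr2's slot → (0, 0, 5)
invoked at 11, e6 merges VC(e4)=(0, 0, 4) and bumps thr1's slot → (0, 1, 4)
invoked at 17, e9 merges VC(e5)=(0, 0, 5) and bumps thr2's slot → (0, 0, 6)
invoked at 13, e7 merges VC(e5)=(0, 0, 5), VC(e6)=(0, 1, 4) and bumps thr1's slot → (0, 2, 5)
invoked at 19, e10 merges VC(e7)=(0, 2, 5), VC(e8)=(1, 0, 0) and bumps thr1's slot → (1, 3, 5)
invoked at 23, e12 merges VC(e10)=(1, 3, 5) and bumps thr1's slot → (1, 4, 5)
target: VC(e10) = (1, 3, 5)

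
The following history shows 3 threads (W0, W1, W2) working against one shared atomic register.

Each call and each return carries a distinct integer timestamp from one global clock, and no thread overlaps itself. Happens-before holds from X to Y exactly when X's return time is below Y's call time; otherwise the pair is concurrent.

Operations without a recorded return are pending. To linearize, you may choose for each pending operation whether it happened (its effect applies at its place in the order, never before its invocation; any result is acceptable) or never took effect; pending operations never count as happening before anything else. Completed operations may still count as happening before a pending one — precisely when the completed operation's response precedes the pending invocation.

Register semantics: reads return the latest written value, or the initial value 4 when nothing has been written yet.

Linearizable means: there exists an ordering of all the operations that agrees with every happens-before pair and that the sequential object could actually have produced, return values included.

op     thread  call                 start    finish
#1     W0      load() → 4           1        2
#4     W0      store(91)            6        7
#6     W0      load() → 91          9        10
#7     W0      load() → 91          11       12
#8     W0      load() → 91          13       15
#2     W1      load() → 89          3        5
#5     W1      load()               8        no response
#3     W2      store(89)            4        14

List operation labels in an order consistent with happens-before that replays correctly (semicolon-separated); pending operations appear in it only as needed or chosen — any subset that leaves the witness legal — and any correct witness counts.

#1; #3; #2; #4; #5; #6; #7; #8

1. #1 load() → 4, leaving value 4
2. #3 store(89), leaving value 89
3. #2 load() → 89, leaving value 89
4. #4 store(91), leaving value 91
5. #5 load() (pending, included), leaving value 91
6. #6 load() → 91, leaving value 91
7. #7 load() → 91, leaving value 91
8. #8 load() → 91, leaving value 91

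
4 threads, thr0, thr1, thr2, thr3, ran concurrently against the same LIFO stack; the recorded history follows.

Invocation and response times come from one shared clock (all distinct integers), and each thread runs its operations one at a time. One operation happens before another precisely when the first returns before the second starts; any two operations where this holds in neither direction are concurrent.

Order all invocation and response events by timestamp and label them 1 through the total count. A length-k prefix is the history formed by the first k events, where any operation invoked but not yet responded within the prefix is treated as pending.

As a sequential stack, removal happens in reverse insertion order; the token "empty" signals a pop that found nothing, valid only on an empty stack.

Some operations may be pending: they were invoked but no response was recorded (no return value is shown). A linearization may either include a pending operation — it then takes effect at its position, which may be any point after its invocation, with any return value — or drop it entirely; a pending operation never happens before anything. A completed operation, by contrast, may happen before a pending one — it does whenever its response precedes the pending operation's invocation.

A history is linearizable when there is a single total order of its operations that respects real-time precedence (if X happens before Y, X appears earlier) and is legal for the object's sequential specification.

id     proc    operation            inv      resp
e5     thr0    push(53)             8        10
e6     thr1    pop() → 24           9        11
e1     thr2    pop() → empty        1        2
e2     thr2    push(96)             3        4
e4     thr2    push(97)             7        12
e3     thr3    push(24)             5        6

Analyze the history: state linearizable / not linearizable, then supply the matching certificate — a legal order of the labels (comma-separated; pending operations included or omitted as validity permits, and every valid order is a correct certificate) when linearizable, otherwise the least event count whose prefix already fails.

after step 1 (e1 pop() → empty): stack <>
after step 2 (e2 push(96)): stack <96>
after step 3 (e3 push(24)): stack <96,24>
after step 4 (e6 pop() → 24): stack <96>
after step 5 (e4 push(97)): stack <96,97>
after step 6 (e5 push(53)): stack <96,97,53>

linearizable — witness: e1, e2, e3, e6, e4, e5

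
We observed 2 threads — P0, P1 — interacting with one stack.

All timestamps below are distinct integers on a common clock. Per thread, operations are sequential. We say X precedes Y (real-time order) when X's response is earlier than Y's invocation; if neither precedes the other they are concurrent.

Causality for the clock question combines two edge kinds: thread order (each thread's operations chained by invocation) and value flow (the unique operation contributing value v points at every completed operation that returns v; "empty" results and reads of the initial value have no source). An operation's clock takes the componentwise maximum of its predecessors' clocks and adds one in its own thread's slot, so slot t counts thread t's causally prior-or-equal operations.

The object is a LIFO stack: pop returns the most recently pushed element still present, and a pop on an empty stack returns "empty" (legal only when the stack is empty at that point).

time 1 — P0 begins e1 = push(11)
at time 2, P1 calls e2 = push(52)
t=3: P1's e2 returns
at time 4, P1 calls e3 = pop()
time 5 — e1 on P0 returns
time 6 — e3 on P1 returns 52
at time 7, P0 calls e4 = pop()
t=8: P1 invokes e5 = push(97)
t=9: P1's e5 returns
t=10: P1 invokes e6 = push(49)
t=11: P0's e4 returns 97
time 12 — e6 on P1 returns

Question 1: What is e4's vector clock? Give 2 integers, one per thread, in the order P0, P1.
VC(e2, invoked at 2): no causal predecessors; +1 on P1 → (0, 1)
VC(e1, invoked at 1): no causal predecessors; +1 on P0 → (1, 0)
e3, invoked 4, takes VC(e2)=(0, 1) under max, adds 1 for P1 → (0, 2)
e5, invoked 8, takes VC(e3)=(0, 2) under max, adds 1 for P1 → (0, 3)
e6, invoked 10, takes VC(e5)=(0, 3) under max, adds 1 for P1 → (0, 4)
e4, invoked 7, takes VC(e1)=(1, 0), VC(e5)=(0, 3) under max, adds 1 for P0 → (2, 3)
target: VC(e4) = (2, 3)

(2, 3)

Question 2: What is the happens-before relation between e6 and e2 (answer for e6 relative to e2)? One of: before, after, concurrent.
e6 spans [10,12], e2 spans [2,3]
resp(e2)=3 < inv(e6)=10

after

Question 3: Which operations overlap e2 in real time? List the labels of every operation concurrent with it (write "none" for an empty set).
overlap test against e2 [2,3]: concurrent iff the interval meets 2..3
e1 [1,5]: concurrent
e3 [4,6]: after
e4 [7,11]: after
e5 [8,9]: after
e6 [10,12]: after

e1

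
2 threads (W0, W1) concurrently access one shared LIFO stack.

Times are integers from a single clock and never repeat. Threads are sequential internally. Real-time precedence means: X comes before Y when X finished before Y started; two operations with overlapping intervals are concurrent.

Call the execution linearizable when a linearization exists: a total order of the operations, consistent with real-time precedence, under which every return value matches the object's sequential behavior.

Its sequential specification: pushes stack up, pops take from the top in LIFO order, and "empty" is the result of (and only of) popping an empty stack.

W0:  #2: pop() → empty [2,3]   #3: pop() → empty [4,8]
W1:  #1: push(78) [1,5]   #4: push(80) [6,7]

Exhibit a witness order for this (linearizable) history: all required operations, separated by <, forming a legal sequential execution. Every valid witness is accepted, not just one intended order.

#2 < #3 < #1 < #4

after step 1 (#2 pop() → empty): stack <>
after step 2 (#3 pop() → empty): stack <>
after step 3 (#1 push(78)): stack <78>
after step 4 (#4 push(80)): stack <78,80>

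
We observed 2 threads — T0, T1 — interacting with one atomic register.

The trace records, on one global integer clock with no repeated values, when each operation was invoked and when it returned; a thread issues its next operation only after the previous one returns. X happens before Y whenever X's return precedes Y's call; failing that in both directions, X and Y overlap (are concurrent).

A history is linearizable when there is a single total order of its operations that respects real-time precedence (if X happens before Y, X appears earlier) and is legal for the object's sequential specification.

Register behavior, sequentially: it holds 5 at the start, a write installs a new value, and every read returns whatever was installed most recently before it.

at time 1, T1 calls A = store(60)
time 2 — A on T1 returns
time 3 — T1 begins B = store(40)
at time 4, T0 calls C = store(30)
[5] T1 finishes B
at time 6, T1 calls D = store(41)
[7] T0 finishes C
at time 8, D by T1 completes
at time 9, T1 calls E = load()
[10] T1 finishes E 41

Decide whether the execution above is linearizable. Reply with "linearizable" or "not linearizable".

linearizable

witness order: A, B, C, D, E
after step 1 (A store(60)): value 60
after step 2 (B store(40)): value 40
after step 3 (C store(30)): value 30
after step 4 (D store(41)): value 41
after step 5 (E load() → 41): value 41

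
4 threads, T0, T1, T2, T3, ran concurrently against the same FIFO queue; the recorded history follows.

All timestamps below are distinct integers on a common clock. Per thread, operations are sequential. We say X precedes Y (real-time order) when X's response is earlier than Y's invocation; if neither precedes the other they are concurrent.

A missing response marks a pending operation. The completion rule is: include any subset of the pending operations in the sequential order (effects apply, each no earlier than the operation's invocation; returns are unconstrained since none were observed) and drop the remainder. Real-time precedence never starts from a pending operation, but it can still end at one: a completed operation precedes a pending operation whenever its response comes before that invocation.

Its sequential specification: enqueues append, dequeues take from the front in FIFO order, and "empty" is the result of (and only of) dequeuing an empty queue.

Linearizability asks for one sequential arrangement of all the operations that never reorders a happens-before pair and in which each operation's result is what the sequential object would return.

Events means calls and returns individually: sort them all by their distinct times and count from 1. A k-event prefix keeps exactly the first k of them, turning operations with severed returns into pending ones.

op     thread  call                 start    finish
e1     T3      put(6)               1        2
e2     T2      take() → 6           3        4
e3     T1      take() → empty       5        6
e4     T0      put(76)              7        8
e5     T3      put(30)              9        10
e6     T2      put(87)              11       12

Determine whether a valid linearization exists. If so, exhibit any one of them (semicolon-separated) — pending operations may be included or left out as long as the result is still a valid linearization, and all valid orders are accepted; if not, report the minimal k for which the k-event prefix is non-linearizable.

after step 1 (e1 put(6)): queue <6>
after step 2 (e2 take() → 6): queue <>
after step 3 (e3 take() → empty): queue <>
after step 4 (e4 put(76)): queue <76>
after step 5 (e5 put(30)): queue <76,30>
after step 6 (e6 put(87)): queue <76,30,87>

linearizable — witness: e1; e2; e3; e4; e5; e6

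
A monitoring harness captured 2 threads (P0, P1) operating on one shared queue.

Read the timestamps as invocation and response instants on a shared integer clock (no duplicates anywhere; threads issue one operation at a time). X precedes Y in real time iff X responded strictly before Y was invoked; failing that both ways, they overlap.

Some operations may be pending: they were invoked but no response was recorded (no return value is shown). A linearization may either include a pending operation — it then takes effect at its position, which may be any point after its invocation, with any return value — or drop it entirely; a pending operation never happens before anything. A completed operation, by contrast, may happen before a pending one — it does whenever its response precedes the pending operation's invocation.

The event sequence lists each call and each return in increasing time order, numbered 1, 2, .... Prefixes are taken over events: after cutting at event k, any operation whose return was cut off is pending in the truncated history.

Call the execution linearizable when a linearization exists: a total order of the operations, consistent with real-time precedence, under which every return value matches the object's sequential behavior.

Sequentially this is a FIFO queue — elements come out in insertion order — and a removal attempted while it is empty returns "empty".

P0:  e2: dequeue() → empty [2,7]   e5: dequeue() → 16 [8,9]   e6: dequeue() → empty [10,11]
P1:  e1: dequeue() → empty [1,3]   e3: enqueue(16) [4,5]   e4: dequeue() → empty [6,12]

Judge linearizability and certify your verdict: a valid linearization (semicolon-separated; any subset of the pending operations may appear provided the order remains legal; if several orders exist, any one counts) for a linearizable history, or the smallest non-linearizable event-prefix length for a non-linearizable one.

linearizable — witness: e1; e2; e3; e5; e4; e6

1. e1 dequeue() → empty, leaving queue <>
2. e2 dequeue() → empty, leaving queue <>
3. e3 enqueue(16), leaving queue <16>
4. e5 dequeue() → 16, leaving queue <>
5. e4 dequeue() → empty, leaving queue <>
6. e6 dequeue() → empty, leaving queue <>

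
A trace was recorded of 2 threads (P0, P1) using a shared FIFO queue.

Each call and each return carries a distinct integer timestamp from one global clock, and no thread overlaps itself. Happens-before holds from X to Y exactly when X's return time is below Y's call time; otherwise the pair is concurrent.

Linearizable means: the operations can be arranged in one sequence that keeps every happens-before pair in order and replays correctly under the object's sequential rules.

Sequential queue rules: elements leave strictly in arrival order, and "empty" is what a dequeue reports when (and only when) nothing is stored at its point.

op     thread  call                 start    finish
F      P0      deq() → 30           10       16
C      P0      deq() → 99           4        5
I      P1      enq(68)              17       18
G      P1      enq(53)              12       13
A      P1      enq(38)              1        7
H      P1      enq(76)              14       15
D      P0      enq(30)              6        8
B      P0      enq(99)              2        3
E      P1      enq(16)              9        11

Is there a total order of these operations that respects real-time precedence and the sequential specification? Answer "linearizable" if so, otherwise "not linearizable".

linearizable

one valid linearization: B, C, D, A, E, F, G, H, I
after step 1 (B enq(99)): queue <99>
after step 2 (C deq() → 99): queue <>
after step 3 (D enq(30)): queue <30>
after step 4 (A enq(38)): queue <30,38>
after step 5 (E enq(16)): queue <30,38,16>
after step 6 (F deq() → 30): queue <38,16>
after step 7 (G enq(53)): queue <38,16,53>
after step 8 (H enq(76)): queue <38,16,53,76>
after step 9 (I enq(68)): queue <38,16,53,76,68>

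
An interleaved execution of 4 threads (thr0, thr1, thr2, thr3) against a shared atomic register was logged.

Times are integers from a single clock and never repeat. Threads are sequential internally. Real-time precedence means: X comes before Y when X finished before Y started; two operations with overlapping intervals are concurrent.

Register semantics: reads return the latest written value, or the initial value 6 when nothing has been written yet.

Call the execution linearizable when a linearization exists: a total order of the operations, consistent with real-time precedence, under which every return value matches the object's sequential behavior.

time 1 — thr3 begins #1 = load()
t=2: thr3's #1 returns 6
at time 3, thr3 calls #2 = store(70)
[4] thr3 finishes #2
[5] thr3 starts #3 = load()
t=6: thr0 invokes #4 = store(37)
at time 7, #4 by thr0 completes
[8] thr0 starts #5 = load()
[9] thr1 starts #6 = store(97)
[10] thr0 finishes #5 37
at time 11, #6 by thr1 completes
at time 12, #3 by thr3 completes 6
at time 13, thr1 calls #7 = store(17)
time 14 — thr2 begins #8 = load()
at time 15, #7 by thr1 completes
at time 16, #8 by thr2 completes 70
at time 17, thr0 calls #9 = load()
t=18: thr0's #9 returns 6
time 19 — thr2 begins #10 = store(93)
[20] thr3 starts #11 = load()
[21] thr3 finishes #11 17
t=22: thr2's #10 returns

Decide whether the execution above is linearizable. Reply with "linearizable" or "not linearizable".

not linearizable

events 1..11 are fine; event 12 — the response of #3 at time 12 — makes the prefix non-linearizable
checked exhaustively: 8 real-time-consistent orders of 6 completed operations, zero legal atomic register replays
e.g. #1, #2, #3, #4, #5, #6: illegal at step 3, since #3 load() → 6 cannot apply there
e.g. #1, #2, #3, #4, #6, #5: illegal at step 3, since #3 load() → 6 cannot apply there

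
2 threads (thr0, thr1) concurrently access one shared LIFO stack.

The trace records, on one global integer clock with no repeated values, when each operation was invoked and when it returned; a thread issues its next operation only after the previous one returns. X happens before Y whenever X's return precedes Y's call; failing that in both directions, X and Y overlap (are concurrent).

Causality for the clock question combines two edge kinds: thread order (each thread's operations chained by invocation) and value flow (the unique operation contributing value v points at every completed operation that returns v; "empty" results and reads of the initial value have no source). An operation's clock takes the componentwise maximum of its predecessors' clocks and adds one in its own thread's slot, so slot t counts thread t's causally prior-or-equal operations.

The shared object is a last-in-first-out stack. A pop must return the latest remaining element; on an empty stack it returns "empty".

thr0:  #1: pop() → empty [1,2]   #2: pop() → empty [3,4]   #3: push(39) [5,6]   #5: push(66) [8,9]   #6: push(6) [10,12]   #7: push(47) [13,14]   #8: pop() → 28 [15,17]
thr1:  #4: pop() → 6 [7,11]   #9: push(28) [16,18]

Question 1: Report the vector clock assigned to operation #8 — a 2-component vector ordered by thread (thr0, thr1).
Answer: (7, 2)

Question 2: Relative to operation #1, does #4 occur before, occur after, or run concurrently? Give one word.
Answer: after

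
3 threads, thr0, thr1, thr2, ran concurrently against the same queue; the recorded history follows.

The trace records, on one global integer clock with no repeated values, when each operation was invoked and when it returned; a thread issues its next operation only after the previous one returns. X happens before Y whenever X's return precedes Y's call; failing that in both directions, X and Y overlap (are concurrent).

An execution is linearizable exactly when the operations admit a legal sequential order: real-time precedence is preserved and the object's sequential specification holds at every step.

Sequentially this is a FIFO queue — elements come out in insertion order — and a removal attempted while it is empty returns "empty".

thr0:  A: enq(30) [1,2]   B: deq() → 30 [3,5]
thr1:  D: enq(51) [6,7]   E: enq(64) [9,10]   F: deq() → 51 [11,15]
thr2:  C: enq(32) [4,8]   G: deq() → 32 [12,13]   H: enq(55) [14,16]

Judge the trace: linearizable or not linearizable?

linearizable

one valid linearization: A, B, C, D, E, G, F, H
step 1: A enq(30) — queue <30>
step 2: B deq() → 30 — queue <>
step 3: C enq(32) — queue <32>
step 4: D enq(51) — queue <32,51>
step 5: E enq(64) — queue <32,51,64>
step 6: G deq() → 32 — queue <51,64>
step 7: F deq() → 51 — queue <64>
step 8: H enq(55) — queue <64,55>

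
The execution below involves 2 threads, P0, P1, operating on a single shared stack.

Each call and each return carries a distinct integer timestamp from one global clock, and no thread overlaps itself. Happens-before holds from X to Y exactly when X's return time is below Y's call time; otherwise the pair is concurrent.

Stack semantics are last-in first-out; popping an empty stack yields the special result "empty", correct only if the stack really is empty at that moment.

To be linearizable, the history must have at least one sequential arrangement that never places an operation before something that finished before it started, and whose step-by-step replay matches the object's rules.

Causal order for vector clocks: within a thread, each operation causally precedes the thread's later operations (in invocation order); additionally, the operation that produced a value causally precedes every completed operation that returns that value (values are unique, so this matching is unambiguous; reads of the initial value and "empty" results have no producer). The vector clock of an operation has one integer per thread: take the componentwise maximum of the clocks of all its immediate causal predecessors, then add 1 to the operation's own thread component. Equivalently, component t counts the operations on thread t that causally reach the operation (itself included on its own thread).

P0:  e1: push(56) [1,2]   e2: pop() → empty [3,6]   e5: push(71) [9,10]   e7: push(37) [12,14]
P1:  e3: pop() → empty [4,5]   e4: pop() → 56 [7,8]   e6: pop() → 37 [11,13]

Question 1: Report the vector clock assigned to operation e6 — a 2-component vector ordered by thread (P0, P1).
Answer: (4, 3)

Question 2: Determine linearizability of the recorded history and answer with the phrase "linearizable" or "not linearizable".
through event 5 a valid linearization exists; event 6 (e2 responding at time 6) ends that
all 2 real-time-respecting orders fail — 3 completed stack operations, no legal replay
sample order e1, e2, e3 stalls at step 2 — e2 pop() → empty has no legal effect
sample order e1, e3, e2 stalls at step 2 — e3 pop() → empty has no legal effect

not linearizable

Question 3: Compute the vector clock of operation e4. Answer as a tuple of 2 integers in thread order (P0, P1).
Answer: (1, 2)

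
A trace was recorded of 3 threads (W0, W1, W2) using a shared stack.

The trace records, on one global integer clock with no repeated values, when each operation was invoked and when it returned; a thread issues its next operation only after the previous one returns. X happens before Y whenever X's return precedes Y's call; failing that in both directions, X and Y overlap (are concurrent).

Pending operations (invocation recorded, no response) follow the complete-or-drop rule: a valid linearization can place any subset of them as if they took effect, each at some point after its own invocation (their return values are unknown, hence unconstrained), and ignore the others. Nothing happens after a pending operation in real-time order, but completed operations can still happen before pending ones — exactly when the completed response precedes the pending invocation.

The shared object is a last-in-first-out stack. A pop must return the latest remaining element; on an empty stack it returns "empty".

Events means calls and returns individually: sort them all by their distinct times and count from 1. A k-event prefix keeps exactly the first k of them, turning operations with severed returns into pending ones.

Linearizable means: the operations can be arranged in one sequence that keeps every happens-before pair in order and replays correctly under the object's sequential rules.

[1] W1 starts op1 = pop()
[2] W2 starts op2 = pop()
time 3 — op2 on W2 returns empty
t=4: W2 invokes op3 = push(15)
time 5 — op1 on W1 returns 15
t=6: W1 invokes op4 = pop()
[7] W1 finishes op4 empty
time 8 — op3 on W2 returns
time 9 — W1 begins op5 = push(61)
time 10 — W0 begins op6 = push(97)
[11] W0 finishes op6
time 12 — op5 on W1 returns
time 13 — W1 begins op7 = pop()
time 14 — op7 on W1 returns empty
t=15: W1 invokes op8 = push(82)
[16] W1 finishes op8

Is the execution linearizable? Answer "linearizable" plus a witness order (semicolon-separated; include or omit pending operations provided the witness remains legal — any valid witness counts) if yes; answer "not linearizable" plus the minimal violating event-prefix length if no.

through event 13 a valid linearization exists; event 14 (op7 responding at time 14) ends that
all 10 real-time-respecting orders fail — 7 completed stack operations, no legal replay
e.g. op1, op2, op3, op4, op5, op6, op7: illegal at step 1, since op1 pop() → 15 cannot apply there
e.g. op1, op2, op3, op4, op6, op5, op7: illegal at step 1, since op1 pop() → 15 cannot apply there

not linearizable — minimal violating prefix: 14 events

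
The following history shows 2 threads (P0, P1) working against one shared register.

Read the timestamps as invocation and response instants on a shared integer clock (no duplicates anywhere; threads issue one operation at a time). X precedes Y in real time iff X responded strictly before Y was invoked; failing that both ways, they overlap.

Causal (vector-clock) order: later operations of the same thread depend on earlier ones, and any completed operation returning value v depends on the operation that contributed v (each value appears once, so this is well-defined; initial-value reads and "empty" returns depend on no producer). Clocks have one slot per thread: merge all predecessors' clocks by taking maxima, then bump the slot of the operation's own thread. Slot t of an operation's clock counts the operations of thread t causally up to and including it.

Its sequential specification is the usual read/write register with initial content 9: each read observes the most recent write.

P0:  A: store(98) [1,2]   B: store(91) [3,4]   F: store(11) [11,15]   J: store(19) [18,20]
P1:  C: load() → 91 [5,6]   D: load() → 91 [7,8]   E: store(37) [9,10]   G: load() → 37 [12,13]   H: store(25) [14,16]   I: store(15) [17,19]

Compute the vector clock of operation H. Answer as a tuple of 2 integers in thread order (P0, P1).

VC(A, invoked at 1): no causal predecessors; +1 on P0 → (1, 0)
merge at B (invoked 3): VC(A)=(1, 0), own-thread bump on P0 → (2, 0)
merge at C (invoked 5): VC(B)=(2, 0), own-thread bump on P1 → (2, 1)
merge at F (invoked 11): VC(B)=(2, 0), own-thread bump on P0 → (3, 0)
merge at D (invoked 7): VC(B)=(2, 0), VC(C)=(2, 1), own-thread bump on P1 → (2, 2)
merge at J (invoked 18): VC(F)=(3, 0), own-thread bump on P0 → (4, 0)
merge at E (invoked 9): VC(D)=(2, 2), own-thread bump on P1 → (2, 3)
merge at G (invoked 12): VC(E)=(2, 3), own-thread bump on P1 → (2, 4)
merge at H (invoked 14): VC(G)=(2, 4), own-thread bump on P1 → (2, 5)
merge at I (invoked 17): VC(H)=(2, 5), own-thread bump on P1 → (2, 6)
target: VC(H) = (2, 5)

(2, 5)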